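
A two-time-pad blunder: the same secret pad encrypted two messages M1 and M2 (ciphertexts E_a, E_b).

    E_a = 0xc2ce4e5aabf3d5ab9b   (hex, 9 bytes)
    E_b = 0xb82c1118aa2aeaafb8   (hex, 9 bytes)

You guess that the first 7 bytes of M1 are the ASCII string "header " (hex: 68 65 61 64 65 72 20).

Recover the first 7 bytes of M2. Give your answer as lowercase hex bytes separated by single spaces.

First, E_a ⊕ E_b = (M1 ⊕ K) ⊕ (M2 ⊕ K) = M1 ⊕ M2, so the key drops out. Then M2 = (M1 ⊕ M2) ⊕ M1 over the first 7 bytes.
byte 0: (c2 XOR b8) XOR 68 = 7a XOR 68 = 12
byte 1: (ce XOR 2c) XOR 65 = e2 XOR 65 = 87
byte 2: (4e XOR 11) XOR 61 = 5f XOR 61 = 3e
byte 3: (5a XOR 18) XOR 64 = 42 XOR 64 = 26
byte 4: (ab XOR aa) XOR 65 = 01 XOR 65 = 64
byte 5: (f3 XOR 2a) XOR 72 = d9 XOR 72 = ab
byte 6: (d5 XOR ea) XOR 20 = 3f XOR 20 = 1f

12 87 3e 26 64 ab 1f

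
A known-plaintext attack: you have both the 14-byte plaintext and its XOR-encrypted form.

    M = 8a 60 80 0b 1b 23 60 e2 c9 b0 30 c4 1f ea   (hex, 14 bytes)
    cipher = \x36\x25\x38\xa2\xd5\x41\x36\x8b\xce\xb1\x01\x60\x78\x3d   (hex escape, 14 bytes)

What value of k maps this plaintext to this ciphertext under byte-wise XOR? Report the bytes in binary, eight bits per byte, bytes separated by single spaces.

10111100 01000101 10111000 10101001 11001110 01100010 01010110 01101001 00000111 00000001 00110001 10100100 01100111 11010111

Since cipher = M ⊕ k, XORing both sides with M gives k = M ⊕ cipher.
byte 0: 138 ^  54 = 188
byte 1:  96 ^  37 =  69
byte 2: 128 ^  56 = 184
byte 3:  11 ^ 162 = 169
byte 4:  27 ^ 213 = 206
byte 5:  35 ^  65 =  98
byte 6:  96 ^  54 =  86
byte 7: 226 ^ 139 = 105
byte 8: 201 ^ 206 =   7
byte 9: 176 ^ 177 =   1
byte 10:  48 ^   1 =  49
byte 11: 196 ^  96 = 164
byte 12:  31 ^ 120 = 103
byte 13: 234 ^  61 = 215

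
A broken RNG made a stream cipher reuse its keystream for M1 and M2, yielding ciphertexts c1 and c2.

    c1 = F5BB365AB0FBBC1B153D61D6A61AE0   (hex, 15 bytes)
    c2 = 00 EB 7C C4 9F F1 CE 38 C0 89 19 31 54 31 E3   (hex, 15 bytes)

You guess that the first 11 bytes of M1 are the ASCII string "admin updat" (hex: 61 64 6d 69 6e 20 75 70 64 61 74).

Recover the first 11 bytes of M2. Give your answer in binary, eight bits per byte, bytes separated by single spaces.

First, c1 ⊕ c2 = (M1 ⊕ K) ⊕ (M2 ⊕ K) = M1 ⊕ M2, so the key drops out. Then M2 = (M1 ⊕ M2) ⊕ M1 over the first 11 bytes.
byte 0: (f5 xor 00) xor 61 = f5 xor 61 = 94
byte 1: (bb xor eb) xor 64 = 50 xor 64 = 34
byte 2: (36 xor 7c) xor 6d = 4a xor 6d = 27
byte 3: (5a xor c4) xor 69 = 9e xor 69 = f7
byte 4: (b0 xor 9f) xor 6e = 2f xor 6e = 41
byte 5: (fb xor f1) xor 20 = 0a xor 20 = 2a
byte 6: (bc xor ce) xor 75 = 72 xor 75 = 07
byte 7: (1b xor 38) xor 70 = 23 xor 70 = 53
byte 8: (15 xor c0) xor 64 = d5 xor 64 = b1
byte 9: (3d xor 89) xor 61 = b4 xor 61 = d5
byte 10: (61 xor 19) xor 74 = 78 xor 74 = 0c

10010100 00110100 00100111 11110111 01000001 00101010 00000111 01010011 10110001 11010101 00001100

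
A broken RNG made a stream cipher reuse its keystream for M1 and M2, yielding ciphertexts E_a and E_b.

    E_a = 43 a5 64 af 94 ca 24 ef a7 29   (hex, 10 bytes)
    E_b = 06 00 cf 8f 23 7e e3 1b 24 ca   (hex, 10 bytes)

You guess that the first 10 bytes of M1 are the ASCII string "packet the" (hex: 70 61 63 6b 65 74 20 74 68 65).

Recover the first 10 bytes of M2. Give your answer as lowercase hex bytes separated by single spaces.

35 c4 c8 4b d2 c0 e7 80 eb 86

First, E_a ⊕ E_b = (M1 ⊕ K) ⊕ (M2 ⊕ K) = M1 ⊕ M2, so the key drops out. Then M2 = (M1 ⊕ M2) ⊕ M1 over the first 10 bytes.
byte 0: (43 ^ 06) ^ 70 = 45 ^ 70 = 35
byte 1: (a5 ^ 00) ^ 61 = a5 ^ 61 = c4
byte 2: (64 ^ cf) ^ 63 = ab ^ 63 = c8
byte 3: (af ^ 8f) ^ 6b = 20 ^ 6b = 4b
byte 4: (94 ^ 23) ^ 65 = b7 ^ 65 = d2
byte 5: (ca ^ 7e) ^ 74 = b4 ^ 74 = c0
byte 6: (24 ^ e3) ^ 20 = c7 ^ 20 = e7
byte 7: (ef ^ 1b) ^ 74 = f4 ^ 74 = 80
byte 8: (a7 ^ 24) ^ 68 = 83 ^ 68 = eb
byte 9: (29 ^ ca) ^ 65 = e3 ^ 65 = 86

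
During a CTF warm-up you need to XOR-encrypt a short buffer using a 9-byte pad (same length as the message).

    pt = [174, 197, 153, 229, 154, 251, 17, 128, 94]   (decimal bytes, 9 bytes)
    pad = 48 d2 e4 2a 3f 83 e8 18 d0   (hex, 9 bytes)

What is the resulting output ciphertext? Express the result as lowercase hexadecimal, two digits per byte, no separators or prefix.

XOR is its own inverse, so applying the key byte-wise gives the result directly.
ae xor 48 = e6
c5 xor d2 = 17
99 xor e4 = 7d
e5 xor 2a = cf
9a xor 3f = a5
fb xor 83 = 78
11 xor e8 = f9
80 xor 18 = 98
5e xor d0 = 8e

e6177dcfa578f9988e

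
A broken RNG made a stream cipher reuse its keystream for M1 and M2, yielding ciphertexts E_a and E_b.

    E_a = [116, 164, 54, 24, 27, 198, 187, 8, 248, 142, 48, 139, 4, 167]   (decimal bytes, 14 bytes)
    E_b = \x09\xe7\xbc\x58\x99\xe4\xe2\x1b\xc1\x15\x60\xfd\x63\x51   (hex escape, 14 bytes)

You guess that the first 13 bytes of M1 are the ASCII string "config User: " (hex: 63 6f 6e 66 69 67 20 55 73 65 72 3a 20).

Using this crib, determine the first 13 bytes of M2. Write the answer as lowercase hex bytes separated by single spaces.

1e 2c e4 26 eb 45 79 46 4a fe 22 4c 47

First, E_a ⊕ E_b = (M1 ⊕ K) ⊕ (M2 ⊕ K) = M1 ⊕ M2, so the key drops out. Then M2 = (M1 ⊕ M2) ⊕ M1 over the first 13 bytes.
byte 0: (74 ⊕ 09) ⊕ 63 = 7d ⊕ 63 = 1e
byte 1: (a4 ⊕ e7) ⊕ 6f = 43 ⊕ 6f = 2c
byte 2: (36 ⊕ bc) ⊕ 6e = 8a ⊕ 6e = e4
byte 3: (18 ⊕ 58) ⊕ 66 = 40 ⊕ 66 = 26
byte 4: (1b ⊕ 99) ⊕ 69 = 82 ⊕ 69 = eb
byte 5: (c6 ⊕ e4) ⊕ 67 = 22 ⊕ 67 = 45
byte 6: (bb ⊕ e2) ⊕ 20 = 59 ⊕ 20 = 79
byte 7: (08 ⊕ 1b) ⊕ 55 = 13 ⊕ 55 = 46
byte 8: (f8 ⊕ c1) ⊕ 73 = 39 ⊕ 73 = 4a
byte 9: (8e ⊕ 15) ⊕ 65 = 9b ⊕ 65 = fe
byte 10: (30 ⊕ 60) ⊕ 72 = 50 ⊕ 72 = 22
byte 11: (8b ⊕ fd) ⊕ 3a = 76 ⊕ 3a = 4c
byte 12: (04 ⊕ 63) ⊕ 20 = 67 ⊕ 20 = 47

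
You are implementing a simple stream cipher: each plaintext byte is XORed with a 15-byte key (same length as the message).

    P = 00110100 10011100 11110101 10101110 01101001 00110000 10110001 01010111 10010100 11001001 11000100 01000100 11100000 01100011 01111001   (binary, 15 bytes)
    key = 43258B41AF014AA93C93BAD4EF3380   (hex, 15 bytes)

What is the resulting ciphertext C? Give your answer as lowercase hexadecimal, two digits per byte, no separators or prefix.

77b97eefc631fbfea85a7e900f50f9

XOR is its own inverse, so applying the key byte-wise gives the result directly.
34 ⊕ 43 = 77
9c ⊕ 25 = b9
f5 ⊕ 8b = 7e
ae ⊕ 41 = ef
69 ⊕ af = c6
30 ⊕ 01 = 31
b1 ⊕ 4a = fb
57 ⊕ a9 = fe
94 ⊕ 3c = a8
c9 ⊕ 93 = 5a
c4 ⊕ ba = 7e
44 ⊕ d4 = 90
e0 ⊕ ef = 0f
63 ⊕ 33 = 50
79 ⊕ 80 = f9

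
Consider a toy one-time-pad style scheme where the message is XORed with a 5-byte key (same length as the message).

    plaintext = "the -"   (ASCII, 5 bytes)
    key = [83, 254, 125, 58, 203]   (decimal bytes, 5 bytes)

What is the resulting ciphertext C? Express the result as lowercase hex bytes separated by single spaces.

byte 0: 01110100 ^ 01010011 = 00100111
byte 1: 01101000 ^ 11111110 = 10010110
byte 2: 01100101 ^ 01111101 = 00011000
byte 3: 00100000 ^ 00111010 = 00011010
byte 4: 00101101 ^ 11001011 = 11100110

27 96 18 1a e6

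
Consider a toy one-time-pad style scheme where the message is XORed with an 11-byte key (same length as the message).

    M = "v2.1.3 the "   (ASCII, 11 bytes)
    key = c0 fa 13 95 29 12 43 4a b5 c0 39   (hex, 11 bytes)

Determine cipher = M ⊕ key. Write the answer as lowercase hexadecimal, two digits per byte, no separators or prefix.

XOR is its own inverse, so applying the key byte-wise gives the result directly.
76 XOR c0 = b6
32 XOR fa = c8
2e XOR 13 = 3d
31 XOR 95 = a4
2e XOR 29 = 07
33 XOR 12 = 21
20 XOR 43 = 63
74 XOR 4a = 3e
68 XOR b5 = dd
65 XOR c0 = a5
20 XOR 39 = 19

b6c83da40721633edda519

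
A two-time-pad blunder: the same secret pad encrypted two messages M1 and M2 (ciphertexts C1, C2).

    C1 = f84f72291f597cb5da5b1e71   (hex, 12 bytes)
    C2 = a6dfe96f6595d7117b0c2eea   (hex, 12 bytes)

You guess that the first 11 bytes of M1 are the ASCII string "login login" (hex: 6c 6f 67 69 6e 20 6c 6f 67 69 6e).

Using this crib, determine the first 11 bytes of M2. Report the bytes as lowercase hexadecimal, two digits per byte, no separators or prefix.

32fffc2f14ecc7cbc63e5e

First, C1 ⊕ C2 = (M1 ⊕ K) ⊕ (M2 ⊕ K) = M1 ⊕ M2, so the key drops out. Then M2 = (M1 ⊕ M2) ⊕ M1 over the first 11 bytes.
byte 0: (f8 xor a6) xor 6c = 5e xor 6c = 32
byte 1: (4f xor df) xor 6f = 90 xor 6f = ff
byte 2: (72 xor e9) xor 67 = 9b xor 67 = fc
byte 3: (29 xor 6f) xor 69 = 46 xor 69 = 2f
byte 4: (1f xor 65) xor 6e = 7a xor 6e = 14
byte 5: (59 xor 95) xor 20 = cc xor 20 = ec
byte 6: (7c xor d7) xor 6c = ab xor 6c = c7
byte 7: (b5 xor 11) xor 6f = a4 xor 6f = cb
byte 8: (da xor 7b) xor 67 = a1 xor 67 = c6
byte 9: (5b xor 0c) xor 69 = 57 xor 69 = 3e
byte 10: (1e xor 2e) xor 6e = 30 xor 6e = 5e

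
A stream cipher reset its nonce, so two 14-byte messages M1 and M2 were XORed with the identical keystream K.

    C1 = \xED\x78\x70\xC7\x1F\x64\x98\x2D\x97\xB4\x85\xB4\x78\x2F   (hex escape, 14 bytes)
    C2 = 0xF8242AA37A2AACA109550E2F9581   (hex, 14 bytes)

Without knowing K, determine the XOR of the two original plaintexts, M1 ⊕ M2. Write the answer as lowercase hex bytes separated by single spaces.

15 5c 5a 64 65 4e 34 8c 9e e1 8b 9b ed ae

C1 ⊕ C2 = (M1 ⊕ K) ⊕ (M2 ⊕ K) = M1 ⊕ M2 — the shared key cancels under XOR.
237 ⊕ 248 =  21
120 ⊕  36 =  92
112 ⊕  42 =  90
199 ⊕ 163 = 100
 31 ⊕ 122 = 101
100 ⊕  42 =  78
152 ⊕ 172 =  52
 45 ⊕ 161 = 140
151 ⊕   9 = 158
180 ⊕  85 = 225
133 ⊕  14 = 139
180 ⊕  47 = 155
120 ⊕ 149 = 237
 47 ⊕ 129 = 174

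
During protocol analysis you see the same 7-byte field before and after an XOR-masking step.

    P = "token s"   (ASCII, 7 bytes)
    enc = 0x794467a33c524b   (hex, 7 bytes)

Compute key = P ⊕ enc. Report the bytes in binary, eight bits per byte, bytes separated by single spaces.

Since enc = P ⊕ key, XORing both sides with P gives key = P ⊕ enc.
74 xor 79 = 0d
6f xor 44 = 2b
6b xor 67 = 0c
65 xor a3 = c6
6e xor 3c = 52
20 xor 52 = 72
73 xor 4b = 38

00001101 00101011 00001100 11000110 01010010 01110010 00111000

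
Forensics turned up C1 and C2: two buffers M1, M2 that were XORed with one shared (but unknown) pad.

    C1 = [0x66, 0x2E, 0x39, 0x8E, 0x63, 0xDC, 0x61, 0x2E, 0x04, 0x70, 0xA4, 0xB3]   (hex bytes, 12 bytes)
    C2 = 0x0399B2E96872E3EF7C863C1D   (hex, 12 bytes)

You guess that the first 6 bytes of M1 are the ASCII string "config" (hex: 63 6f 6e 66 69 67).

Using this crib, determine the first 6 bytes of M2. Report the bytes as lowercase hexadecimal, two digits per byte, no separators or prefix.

06d8e50162c9

First, C1 ⊕ C2 = (M1 ⊕ K) ⊕ (M2 ⊕ K) = M1 ⊕ M2, so the key drops out. Then M2 = (M1 ⊕ M2) ⊕ M1 over the first 6 bytes.
byte 0: (66 xor 03) xor 63 = 65 xor 63 = 06
byte 1: (2e xor 99) xor 6f = b7 xor 6f = d8
byte 2: (39 xor b2) xor 6e = 8b xor 6e = e5
byte 3: (8e xor e9) xor 66 = 67 xor 66 = 01
byte 4: (63 xor 68) xor 69 = 0b xor 69 = 62
byte 5: (dc xor 72) xor 67 = ae xor 67 = c9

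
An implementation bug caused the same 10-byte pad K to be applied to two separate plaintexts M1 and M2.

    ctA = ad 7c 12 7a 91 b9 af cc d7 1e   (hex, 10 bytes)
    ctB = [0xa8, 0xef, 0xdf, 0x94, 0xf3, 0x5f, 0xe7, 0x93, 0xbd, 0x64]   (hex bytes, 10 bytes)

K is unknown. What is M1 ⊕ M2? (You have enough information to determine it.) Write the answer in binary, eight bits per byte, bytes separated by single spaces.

00000101 10010011 11001101 11101110 01100010 11100110 01001000 01011111 01101010 01111010

ctA ⊕ ctB = (M1 ⊕ K) ⊕ (M2 ⊕ K) = M1 ⊕ M2 — the shared key cancels under XOR.
ad ^ a8 = 05
7c ^ ef = 93
12 ^ df = cd
7a ^ 94 = ee
91 ^ f3 = 62
b9 ^ 5f = e6
af ^ e7 = 48
cc ^ 93 = 5f
d7 ^ bd = 6a
1e ^ 64 = 7a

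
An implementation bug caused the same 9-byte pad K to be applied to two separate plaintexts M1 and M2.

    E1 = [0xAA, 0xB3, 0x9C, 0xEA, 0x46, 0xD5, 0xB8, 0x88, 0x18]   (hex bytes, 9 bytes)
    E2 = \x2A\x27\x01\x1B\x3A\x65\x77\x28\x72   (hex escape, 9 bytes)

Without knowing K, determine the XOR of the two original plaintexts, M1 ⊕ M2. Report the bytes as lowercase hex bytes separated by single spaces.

80 94 9d f1 7c b0 cf a0 6a

E1 ⊕ E2 = (M1 ⊕ K) ⊕ (M2 ⊕ K) = M1 ⊕ M2 — the shared key cancels under XOR.
10101010 xor 00101010 = 10000000
10110011 xor 00100111 = 10010100
10011100 xor 00000001 = 10011101
11101010 xor 00011011 = 11110001
01000110 xor 00111010 = 01111100
11010101 xor 01100101 = 10110000
10111000 xor 01110111 = 11001111
10001000 xor 00101000 = 10100000
00011000 xor 01110010 = 01101010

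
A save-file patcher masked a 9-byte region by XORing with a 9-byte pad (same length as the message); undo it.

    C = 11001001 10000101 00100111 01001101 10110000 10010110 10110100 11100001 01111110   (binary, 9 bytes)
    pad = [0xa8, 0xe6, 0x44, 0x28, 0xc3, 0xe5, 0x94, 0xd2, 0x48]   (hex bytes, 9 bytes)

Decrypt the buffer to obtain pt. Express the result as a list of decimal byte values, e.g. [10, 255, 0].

[97, 99, 99, 101, 115, 115, 32, 51, 54]

201 ⊕ 168 =  97
133 ⊕ 230 =  99
 39 ⊕  68 =  99
 77 ⊕  40 = 101
176 ⊕ 195 = 115
150 ⊕ 229 = 115
180 ⊕ 148 =  32
225 ⊕ 210 =  51
126 ⊕  72 =  54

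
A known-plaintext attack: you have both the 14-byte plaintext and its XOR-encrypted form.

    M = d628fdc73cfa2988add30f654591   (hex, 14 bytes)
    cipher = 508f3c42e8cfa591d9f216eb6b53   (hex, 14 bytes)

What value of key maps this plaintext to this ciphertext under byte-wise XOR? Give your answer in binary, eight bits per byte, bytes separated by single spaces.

Since cipher = M ⊕ key, XORing both sides with M gives key = M ⊕ cipher.
byte 0: 214 ⊕  80 = 134
byte 1:  40 ⊕ 143 = 167
byte 2: 253 ⊕  60 = 193
byte 3: 199 ⊕  66 = 133
byte 4:  60 ⊕ 232 = 212
byte 5: 250 ⊕ 207 =  53
byte 6:  41 ⊕ 165 = 140
byte 7: 136 ⊕ 145 =  25
byte 8: 173 ⊕ 217 = 116
byte 9: 211 ⊕ 242 =  33
byte 10:  15 ⊕  22 =  25
byte 11: 101 ⊕ 235 = 142
byte 12:  69 ⊕ 107 =  46
byte 13: 145 ⊕  83 = 194

10000110 10100111 11000001 10000101 11010100 00110101 10001100 00011001 01110100 00100001 00011001 10001110 00101110 11000010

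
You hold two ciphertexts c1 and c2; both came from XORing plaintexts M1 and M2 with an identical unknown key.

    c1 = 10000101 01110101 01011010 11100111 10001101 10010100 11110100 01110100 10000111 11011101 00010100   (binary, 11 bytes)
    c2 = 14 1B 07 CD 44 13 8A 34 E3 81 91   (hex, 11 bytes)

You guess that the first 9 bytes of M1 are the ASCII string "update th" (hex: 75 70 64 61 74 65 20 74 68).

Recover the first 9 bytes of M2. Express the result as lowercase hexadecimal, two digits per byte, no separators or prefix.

e41e394bbde25e340c

First, c1 ⊕ c2 = (M1 ⊕ K) ⊕ (M2 ⊕ K) = M1 ⊕ M2, so the key drops out. Then M2 = (M1 ⊕ M2) ⊕ M1 over the first 9 bytes.
byte 0: (85 ⊕ 14) ⊕ 75 = 91 ⊕ 75 = e4
byte 1: (75 ⊕ 1b) ⊕ 70 = 6e ⊕ 70 = 1e
byte 2: (5a ⊕ 07) ⊕ 64 = 5d ⊕ 64 = 39
byte 3: (e7 ⊕ cd) ⊕ 61 = 2a ⊕ 61 = 4b
byte 4: (8d ⊕ 44) ⊕ 74 = c9 ⊕ 74 = bd
byte 5: (94 ⊕ 13) ⊕ 65 = 87 ⊕ 65 = e2
byte 6: (f4 ⊕ 8a) ⊕ 20 = 7e ⊕ 20 = 5e
byte 7: (74 ⊕ 34) ⊕ 74 = 40 ⊕ 74 = 34
byte 8: (87 ⊕ e3) ⊕ 68 = 64 ⊕ 68 = 0c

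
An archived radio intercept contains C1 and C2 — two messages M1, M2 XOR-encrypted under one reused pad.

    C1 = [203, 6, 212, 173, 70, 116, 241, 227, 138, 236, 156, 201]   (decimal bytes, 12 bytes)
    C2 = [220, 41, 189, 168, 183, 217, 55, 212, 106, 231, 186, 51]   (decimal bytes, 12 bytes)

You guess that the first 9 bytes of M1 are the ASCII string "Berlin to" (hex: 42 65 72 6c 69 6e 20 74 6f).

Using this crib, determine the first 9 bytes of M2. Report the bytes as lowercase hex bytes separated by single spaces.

First, C1 ⊕ C2 = (M1 ⊕ K) ⊕ (M2 ⊕ K) = M1 ⊕ M2, so the key drops out. Then M2 = (M1 ⊕ M2) ⊕ M1 over the first 9 bytes.
byte 0: (cb xor dc) xor 42 = 17 xor 42 = 55
byte 1: (06 xor 29) xor 65 = 2f xor 65 = 4a
byte 2: (d4 xor bd) xor 72 = 69 xor 72 = 1b
byte 3: (ad xor a8) xor 6c = 05 xor 6c = 69
byte 4: (46 xor b7) xor 69 = f1 xor 69 = 98
byte 5: (74 xor d9) xor 6e = ad xor 6e = c3
byte 6: (f1 xor 37) xor 20 = c6 xor 20 = e6
byte 7: (e3 xor d4) xor 74 = 37 xor 74 = 43
byte 8: (8a xor 6a) xor 6f = e0 xor 6f = 8f

55 4a 1b 69 98 c3 e6 43 8f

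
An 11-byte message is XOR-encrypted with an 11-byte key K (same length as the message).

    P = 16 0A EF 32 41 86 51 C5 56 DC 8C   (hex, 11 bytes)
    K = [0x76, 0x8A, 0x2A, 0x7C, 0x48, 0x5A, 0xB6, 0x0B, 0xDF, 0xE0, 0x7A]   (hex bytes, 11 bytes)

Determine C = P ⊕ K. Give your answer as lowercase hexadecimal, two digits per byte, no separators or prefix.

6080c54e09dce7ce893cf6

XOR is its own inverse, so applying the key byte-wise gives the result directly.
byte 0:  22 xor 118 =  96
byte 1:  10 xor 138 = 128
byte 2: 239 xor  42 = 197
byte 3:  50 xor 124 =  78
byte 4:  65 xor  72 =   9
byte 5: 134 xor  90 = 220
byte 6:  81 xor 182 = 231
byte 7: 197 xor  11 = 206
byte 8:  86 xor 223 = 137
byte 9: 220 xor 224 =  60
byte 10: 140 xor 122 = 246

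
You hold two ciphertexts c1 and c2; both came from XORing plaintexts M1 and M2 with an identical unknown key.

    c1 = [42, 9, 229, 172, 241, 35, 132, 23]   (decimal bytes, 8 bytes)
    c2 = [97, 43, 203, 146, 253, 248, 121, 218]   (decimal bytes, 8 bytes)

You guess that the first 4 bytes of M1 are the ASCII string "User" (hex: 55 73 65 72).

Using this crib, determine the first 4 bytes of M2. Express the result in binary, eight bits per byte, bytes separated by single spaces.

00011110 01010001 01001011 01001100

First, c1 ⊕ c2 = (M1 ⊕ K) ⊕ (M2 ⊕ K) = M1 ⊕ M2, so the key drops out. Then M2 = (M1 ⊕ M2) ⊕ M1 over the first 4 bytes.
byte 0: (2a ^ 61) ^ 55 = 4b ^ 55 = 1e
byte 1: (09 ^ 2b) ^ 73 = 22 ^ 73 = 51
byte 2: (e5 ^ cb) ^ 65 = 2e ^ 65 = 4b
byte 3: (ac ^ 92) ^ 72 = 3e ^ 72 = 4c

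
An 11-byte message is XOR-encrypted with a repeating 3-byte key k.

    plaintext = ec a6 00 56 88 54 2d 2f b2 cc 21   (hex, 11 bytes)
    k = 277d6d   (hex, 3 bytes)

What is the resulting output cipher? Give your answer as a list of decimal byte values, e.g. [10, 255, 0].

The 3-byte key repeats, so the effective keystream is 27 7d 6d 27 7d 6d 27 7d 6d 27 7d.
byte 0: 11101100 ⊕ 00100111 = 11001011
byte 1: 10100110 ⊕ 01111101 = 11011011
byte 2: 00000000 ⊕ 01101101 = 01101101
byte 3: 01010110 ⊕ 00100111 = 01110001
byte 4: 10001000 ⊕ 01111101 = 11110101
byte 5: 01010100 ⊕ 01101101 = 00111001
byte 6: 00101101 ⊕ 00100111 = 00001010
byte 7: 00101111 ⊕ 01111101 = 01010010
byte 8: 10110010 ⊕ 01101101 = 11011111
byte 9: 11001100 ⊕ 00100111 = 11101011
byte 10: 00100001 ⊕ 01111101 = 01011100

[203, 219, 109, 113, 245, 57, 10, 82, 223, 235, 92]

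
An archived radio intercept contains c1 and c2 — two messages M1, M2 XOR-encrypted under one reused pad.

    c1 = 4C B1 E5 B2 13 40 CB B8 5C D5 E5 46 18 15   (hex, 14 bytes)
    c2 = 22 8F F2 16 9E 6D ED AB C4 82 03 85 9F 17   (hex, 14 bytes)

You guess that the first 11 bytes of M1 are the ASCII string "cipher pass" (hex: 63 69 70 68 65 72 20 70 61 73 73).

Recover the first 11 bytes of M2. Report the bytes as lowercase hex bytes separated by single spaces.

0d 57 67 cc e8 5f 06 63 f9 24 95

First, c1 ⊕ c2 = (M1 ⊕ K) ⊕ (M2 ⊕ K) = M1 ⊕ M2, so the key drops out. Then M2 = (M1 ⊕ M2) ⊕ M1 over the first 11 bytes.
byte 0: (4c XOR 22) XOR 63 = 6e XOR 63 = 0d
byte 1: (b1 XOR 8f) XOR 69 = 3e XOR 69 = 57
byte 2: (e5 XOR f2) XOR 70 = 17 XOR 70 = 67
byte 3: (b2 XOR 16) XOR 68 = a4 XOR 68 = cc
byte 4: (13 XOR 9e) XOR 65 = 8d XOR 65 = e8
byte 5: (40 XOR 6d) XOR 72 = 2d XOR 72 = 5f
byte 6: (cb XOR ed) XOR 20 = 26 XOR 20 = 06
byte 7: (b8 XOR ab) XOR 70 = 13 XOR 70 = 63
byte 8: (5c XOR c4) XOR 61 = 98 XOR 61 = f9
byte 9: (d5 XOR 82) XOR 73 = 57 XOR 73 = 24
byte 10: (e5 XOR 03) XOR 73 = e6 XOR 73 = 95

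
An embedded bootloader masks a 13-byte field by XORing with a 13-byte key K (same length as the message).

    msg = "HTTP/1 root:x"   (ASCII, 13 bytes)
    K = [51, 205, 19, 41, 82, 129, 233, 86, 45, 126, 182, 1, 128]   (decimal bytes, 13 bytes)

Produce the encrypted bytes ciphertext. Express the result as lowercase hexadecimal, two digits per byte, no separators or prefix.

7b9947797db0c9244211c23bf8

byte 0: 48 xor 33 = 7b
byte 1: 54 xor cd = 99
byte 2: 54 xor 13 = 47
byte 3: 50 xor 29 = 79
byte 4: 2f xor 52 = 7d
byte 5: 31 xor 81 = b0
byte 6: 20 xor e9 = c9
byte 7: 72 xor 56 = 24
byte 8: 6f xor 2d = 42
byte 9: 6f xor 7e = 11
byte 10: 74 xor b6 = c2
byte 11: 3a xor 01 = 3b
byte 12: 78 xor 80 = f8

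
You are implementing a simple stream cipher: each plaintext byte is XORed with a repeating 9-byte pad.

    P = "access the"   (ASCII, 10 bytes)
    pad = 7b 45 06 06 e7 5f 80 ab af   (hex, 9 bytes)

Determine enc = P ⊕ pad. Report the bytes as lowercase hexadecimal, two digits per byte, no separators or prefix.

1a266563942ca0dfc71e

The 9-byte key repeats, so the effective keystream is 7b 45 06 06 e7 5f 80 ab af 7b.
byte 0: 01100001 ⊕ 01111011 = 00011010
byte 1: 01100011 ⊕ 01000101 = 00100110
byte 2: 01100011 ⊕ 00000110 = 01100101
byte 3: 01100101 ⊕ 00000110 = 01100011
byte 4: 01110011 ⊕ 11100111 = 10010100
byte 5: 01110011 ⊕ 01011111 = 00101100
byte 6: 00100000 ⊕ 10000000 = 10100000
byte 7: 01110100 ⊕ 10101011 = 11011111
byte 8: 01101000 ⊕ 10101111 = 11000111
byte 9: 01100101 ⊕ 01111011 = 00011110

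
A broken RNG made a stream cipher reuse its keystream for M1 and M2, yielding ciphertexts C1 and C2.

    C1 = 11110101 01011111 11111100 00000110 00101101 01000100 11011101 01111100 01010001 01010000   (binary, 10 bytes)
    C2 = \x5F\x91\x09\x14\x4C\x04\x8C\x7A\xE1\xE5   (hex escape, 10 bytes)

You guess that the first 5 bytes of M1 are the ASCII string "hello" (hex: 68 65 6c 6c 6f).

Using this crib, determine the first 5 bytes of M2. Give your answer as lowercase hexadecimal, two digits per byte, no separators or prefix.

c2ab997e0e

First, C1 ⊕ C2 = (M1 ⊕ K) ⊕ (M2 ⊕ K) = M1 ⊕ M2, so the key drops out. Then M2 = (M1 ⊕ M2) ⊕ M1 over the first 5 bytes.
byte 0: (f5 XOR 5f) XOR 68 = aa XOR 68 = c2
byte 1: (5f XOR 91) XOR 65 = ce XOR 65 = ab
byte 2: (fc XOR 09) XOR 6c = f5 XOR 6c = 99
byte 3: (06 XOR 14) XOR 6c = 12 XOR 6c = 7e
byte 4: (2d XOR 4c) XOR 6f = 61 XOR 6f = 0e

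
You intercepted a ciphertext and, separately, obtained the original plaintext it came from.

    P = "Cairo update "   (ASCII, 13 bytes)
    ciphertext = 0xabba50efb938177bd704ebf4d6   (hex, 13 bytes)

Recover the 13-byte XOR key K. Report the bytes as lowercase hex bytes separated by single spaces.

e8 db 39 9d d6 18 62 0b b3 65 9f 91 f6

Since ciphertext = P ⊕ K, XORing both sides with P gives K = P ⊕ ciphertext.
 67 xor 171 = 232
 97 xor 186 = 219
105 xor  80 =  57
114 xor 239 = 157
111 xor 185 = 214
 32 xor  56 =  24
117 xor  23 =  98
112 xor 123 =  11
100 xor 215 = 179
 97 xor   4 = 101
116 xor 235 = 159
101 xor 244 = 145
 32 xor 214 = 246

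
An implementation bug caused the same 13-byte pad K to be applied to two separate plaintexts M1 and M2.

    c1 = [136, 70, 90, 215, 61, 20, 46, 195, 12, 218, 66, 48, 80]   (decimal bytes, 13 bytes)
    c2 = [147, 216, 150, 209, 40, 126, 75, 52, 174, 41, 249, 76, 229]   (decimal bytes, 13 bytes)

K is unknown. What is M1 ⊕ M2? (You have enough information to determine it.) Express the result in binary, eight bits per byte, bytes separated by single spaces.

00011011 10011110 11001100 00000110 00010101 01101010 01100101 11110111 10100010 11110011 10111011 01111100 10110101

c1 ⊕ c2 = (M1 ⊕ K) ⊕ (M2 ⊕ K) = M1 ⊕ M2 — the shared key cancels under XOR.
10001000 XOR 10010011 = 00011011
01000110 XOR 11011000 = 10011110
01011010 XOR 10010110 = 11001100
11010111 XOR 11010001 = 00000110
00111101 XOR 00101000 = 00010101
00010100 XOR 01111110 = 01101010
00101110 XOR 01001011 = 01100101
11000011 XOR 00110100 = 11110111
00001100 XOR 10101110 = 10100010
11011010 XOR 00101001 = 11110011
01000010 XOR 11111001 = 10111011
00110000 XOR 01001100 = 01111100
01010000 XOR 11100101 = 10110101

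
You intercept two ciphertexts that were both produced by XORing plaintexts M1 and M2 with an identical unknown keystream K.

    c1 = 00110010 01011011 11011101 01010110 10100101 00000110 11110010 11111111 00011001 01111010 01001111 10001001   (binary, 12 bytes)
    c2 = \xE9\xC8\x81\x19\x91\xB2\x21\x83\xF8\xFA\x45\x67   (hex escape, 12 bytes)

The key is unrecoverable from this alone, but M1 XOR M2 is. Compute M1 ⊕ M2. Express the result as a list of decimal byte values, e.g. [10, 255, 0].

[219, 147, 92, 79, 52, 180, 211, 124, 225, 128, 10, 238]

c1 ⊕ c2 = (M1 ⊕ K) ⊕ (M2 ⊕ K) = M1 ⊕ M2 — the shared key cancels under XOR.
00110010 ^ 11101001 = 11011011
01011011 ^ 11001000 = 10010011
11011101 ^ 10000001 = 01011100
01010110 ^ 00011001 = 01001111
10100101 ^ 10010001 = 00110100
00000110 ^ 10110010 = 10110100
11110010 ^ 00100001 = 11010011
11111111 ^ 10000011 = 01111100
00011001 ^ 11111000 = 11100001
01111010 ^ 11111010 = 10000000
01001111 ^ 01000101 = 00001010
10001001 ^ 01100111 = 11101110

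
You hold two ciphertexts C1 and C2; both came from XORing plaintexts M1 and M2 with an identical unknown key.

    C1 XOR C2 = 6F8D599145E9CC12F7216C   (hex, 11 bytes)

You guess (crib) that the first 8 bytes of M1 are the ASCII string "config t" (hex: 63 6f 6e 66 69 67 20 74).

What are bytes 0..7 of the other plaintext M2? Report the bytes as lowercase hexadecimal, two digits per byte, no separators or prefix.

0ce237f72c8eec66

Since C1 ⊕ C2 = M1 ⊕ M2, XORing with the guessed M1 bytes yields the corresponding M2 bytes: M2 = (C1 ⊕ C2) ⊕ M1.
6f xor 63 = 0c
8d xor 6f = e2
59 xor 6e = 37
91 xor 66 = f7
45 xor 69 = 2c
e9 xor 67 = 8e
cc xor 20 = ec
12 xor 74 = 66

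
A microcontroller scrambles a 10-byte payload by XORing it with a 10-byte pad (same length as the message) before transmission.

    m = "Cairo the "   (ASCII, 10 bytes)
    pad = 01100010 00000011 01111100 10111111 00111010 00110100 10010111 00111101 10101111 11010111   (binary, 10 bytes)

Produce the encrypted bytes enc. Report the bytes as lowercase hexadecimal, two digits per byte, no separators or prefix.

43 XOR 62 = 21
61 XOR 03 = 62
69 XOR 7c = 15
72 XOR bf = cd
6f XOR 3a = 55
20 XOR 34 = 14
74 XOR 97 = e3
68 XOR 3d = 55
65 XOR af = ca
20 XOR d7 = f7

216215cd5514e355caf7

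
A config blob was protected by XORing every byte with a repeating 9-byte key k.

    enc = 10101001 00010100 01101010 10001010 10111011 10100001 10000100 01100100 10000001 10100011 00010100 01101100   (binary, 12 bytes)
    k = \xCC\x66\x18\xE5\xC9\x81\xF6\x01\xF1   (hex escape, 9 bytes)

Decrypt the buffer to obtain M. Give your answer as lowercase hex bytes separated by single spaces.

65 72 72 6f 72 20 72 65 70 6f 72 74

The 9-byte key repeats, so the effective keystream is cc 66 18 e5 c9 81 f6 01 f1 cc 66 18.
byte 0: 10101001 ⊕ 11001100 = 01100101
byte 1: 00010100 ⊕ 01100110 = 01110010
byte 2: 01101010 ⊕ 00011000 = 01110010
byte 3: 10001010 ⊕ 11100101 = 01101111
byte 4: 10111011 ⊕ 11001001 = 01110010
byte 5: 10100001 ⊕ 10000001 = 00100000
byte 6: 10000100 ⊕ 11110110 = 01110010
byte 7: 01100100 ⊕ 00000001 = 01100101
byte 8: 10000001 ⊕ 11110001 = 01110000
byte 9: 10100011 ⊕ 11001100 = 01101111
byte 10: 00010100 ⊕ 01100110 = 01110010
byte 11: 01101100 ⊕ 00011000 = 01110100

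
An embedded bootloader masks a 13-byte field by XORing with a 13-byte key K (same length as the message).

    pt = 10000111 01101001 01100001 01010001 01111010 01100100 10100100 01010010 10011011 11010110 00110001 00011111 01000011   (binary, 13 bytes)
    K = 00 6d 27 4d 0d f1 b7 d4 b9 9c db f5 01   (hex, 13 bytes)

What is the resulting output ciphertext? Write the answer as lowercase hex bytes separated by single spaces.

10000111 ^ 00000000 = 10000111
01101001 ^ 01101101 = 00000100
01100001 ^ 00100111 = 01000110
01010001 ^ 01001101 = 00011100
01111010 ^ 00001101 = 01110111
01100100 ^ 11110001 = 10010101
10100100 ^ 10110111 = 00010011
01010010 ^ 11010100 = 10000110
10011011 ^ 10111001 = 00100010
11010110 ^ 10011100 = 01001010
00110001 ^ 11011011 = 11101010
00011111 ^ 11110101 = 11101010
01000011 ^ 00000001 = 01000010

87 04 46 1c 77 95 13 86 22 4a ea ea 42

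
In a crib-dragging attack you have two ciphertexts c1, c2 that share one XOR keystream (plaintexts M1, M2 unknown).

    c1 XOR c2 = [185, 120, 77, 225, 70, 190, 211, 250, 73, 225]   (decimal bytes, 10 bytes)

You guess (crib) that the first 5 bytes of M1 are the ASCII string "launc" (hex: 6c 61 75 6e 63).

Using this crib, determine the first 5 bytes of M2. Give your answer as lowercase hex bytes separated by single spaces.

d5 19 38 8f 25

Since c1 ⊕ c2 = M1 ⊕ M2, XORing with the guessed M1 bytes yields the corresponding M2 bytes: M2 = (c1 ⊕ c2) ⊕ M1.
b9 xor 6c = d5
78 xor 61 = 19
4d xor 75 = 38
e1 xor 6e = 8f
46 xor 63 = 25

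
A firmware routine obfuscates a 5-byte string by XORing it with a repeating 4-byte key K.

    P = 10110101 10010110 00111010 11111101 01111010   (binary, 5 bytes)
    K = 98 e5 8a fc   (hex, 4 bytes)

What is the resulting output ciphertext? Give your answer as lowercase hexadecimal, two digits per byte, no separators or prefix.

2d73b001e2

The 4-byte key repeats, so the effective keystream is 98 e5 8a fc 98.
byte 0: b5 ^ 98 = 2d
byte 1: 96 ^ e5 = 73
byte 2: 3a ^ 8a = b0
byte 3: fd ^ fc = 01
byte 4: 7a ^ 98 = e2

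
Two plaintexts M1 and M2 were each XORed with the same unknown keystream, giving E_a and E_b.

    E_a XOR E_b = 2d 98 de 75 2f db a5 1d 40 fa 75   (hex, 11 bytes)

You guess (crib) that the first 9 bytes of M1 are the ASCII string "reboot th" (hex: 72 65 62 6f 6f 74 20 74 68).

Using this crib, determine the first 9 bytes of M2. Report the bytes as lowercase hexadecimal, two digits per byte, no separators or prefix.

5ffdbc1a40af856928

Since E_a ⊕ E_b = M1 ⊕ M2, XORing with the guessed M1 bytes yields the corresponding M2 bytes: M2 = (E_a ⊕ E_b) ⊕ M1.
byte 0: 00101101 XOR 01110010 = 01011111
byte 1: 10011000 XOR 01100101 = 11111101
byte 2: 11011110 XOR 01100010 = 10111100
byte 3: 01110101 XOR 01101111 = 00011010
byte 4: 00101111 XOR 01101111 = 01000000
byte 5: 11011011 XOR 01110100 = 10101111
byte 6: 10100101 XOR 00100000 = 10000101
byte 7: 00011101 XOR 01110100 = 01101001
byte 8: 01000000 XOR 01101000 = 00101000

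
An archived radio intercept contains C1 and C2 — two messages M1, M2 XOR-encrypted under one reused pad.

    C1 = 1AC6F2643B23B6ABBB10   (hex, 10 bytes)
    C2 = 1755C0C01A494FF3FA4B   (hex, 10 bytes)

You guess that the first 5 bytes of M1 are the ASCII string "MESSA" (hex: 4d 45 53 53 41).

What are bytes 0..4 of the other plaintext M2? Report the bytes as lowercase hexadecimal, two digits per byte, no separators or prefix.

40d661f760

First, C1 ⊕ C2 = (M1 ⊕ K) ⊕ (M2 ⊕ K) = M1 ⊕ M2, so the key drops out. Then M2 = (M1 ⊕ M2) ⊕ M1 over the first 5 bytes.
byte 0: (1a ⊕ 17) ⊕ 4d = 0d ⊕ 4d = 40
byte 1: (c6 ⊕ 55) ⊕ 45 = 93 ⊕ 45 = d6
byte 2: (f2 ⊕ c0) ⊕ 53 = 32 ⊕ 53 = 61
byte 3: (64 ⊕ c0) ⊕ 53 = a4 ⊕ 53 = f7
byte 4: (3b ⊕ 1a) ⊕ 41 = 21 ⊕ 41 = 60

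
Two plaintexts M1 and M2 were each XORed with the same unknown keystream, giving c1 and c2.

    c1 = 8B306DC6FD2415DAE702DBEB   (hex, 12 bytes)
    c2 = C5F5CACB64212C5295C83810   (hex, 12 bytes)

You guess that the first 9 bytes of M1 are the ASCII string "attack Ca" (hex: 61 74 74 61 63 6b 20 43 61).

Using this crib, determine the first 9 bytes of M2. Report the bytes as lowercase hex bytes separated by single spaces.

First, c1 ⊕ c2 = (M1 ⊕ K) ⊕ (M2 ⊕ K) = M1 ⊕ M2, so the key drops out. Then M2 = (M1 ⊕ M2) ⊕ M1 over the first 9 bytes.
byte 0: (8b ^ c5) ^ 61 = 4e ^ 61 = 2f
byte 1: (30 ^ f5) ^ 74 = c5 ^ 74 = b1
byte 2: (6d ^ ca) ^ 74 = a7 ^ 74 = d3
byte 3: (c6 ^ cb) ^ 61 = 0d ^ 61 = 6c
byte 4: (fd ^ 64) ^ 63 = 99 ^ 63 = fa
byte 5: (24 ^ 21) ^ 6b = 05 ^ 6b = 6e
byte 6: (15 ^ 2c) ^ 20 = 39 ^ 20 = 19
byte 7: (da ^ 52) ^ 43 = 88 ^ 43 = cb
byte 8: (e7 ^ 95) ^ 61 = 72 ^ 61 = 13

2f b1 d3 6c fa 6e 19 cb 13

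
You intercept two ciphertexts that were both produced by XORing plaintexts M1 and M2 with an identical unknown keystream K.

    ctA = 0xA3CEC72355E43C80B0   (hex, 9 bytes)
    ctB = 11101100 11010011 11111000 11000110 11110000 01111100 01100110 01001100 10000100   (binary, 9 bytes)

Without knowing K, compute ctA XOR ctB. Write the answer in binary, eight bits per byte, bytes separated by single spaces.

01001111 00011101 00111111 11100101 10100101 10011000 01011010 11001100 00110100

ctA ⊕ ctB = (M1 ⊕ K) ⊕ (M2 ⊕ K) = M1 ⊕ M2 — the shared key cancels under XOR.
byte 0: a3 ⊕ ec = 4f
byte 1: ce ⊕ d3 = 1d
byte 2: c7 ⊕ f8 = 3f
byte 3: 23 ⊕ c6 = e5
byte 4: 55 ⊕ f0 = a5
byte 5: e4 ⊕ 7c = 98
byte 6: 3c ⊕ 66 = 5a
byte 7: 80 ⊕ 4c = cc
byte 8: b0 ⊕ 84 = 34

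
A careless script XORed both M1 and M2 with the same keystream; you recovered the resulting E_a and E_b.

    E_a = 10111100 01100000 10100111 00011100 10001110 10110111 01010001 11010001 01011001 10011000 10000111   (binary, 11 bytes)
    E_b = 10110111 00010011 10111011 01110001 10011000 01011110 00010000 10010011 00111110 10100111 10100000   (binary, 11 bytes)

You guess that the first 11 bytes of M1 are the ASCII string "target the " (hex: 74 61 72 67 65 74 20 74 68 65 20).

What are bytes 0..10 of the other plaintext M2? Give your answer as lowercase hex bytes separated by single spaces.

7f 12 6e 0a 73 9d 61 36 0f 5a 07

First, E_a ⊕ E_b = (M1 ⊕ K) ⊕ (M2 ⊕ K) = M1 ⊕ M2, so the key drops out. Then M2 = (M1 ⊕ M2) ⊕ M1 over the first 11 bytes.
byte 0: (bc ⊕ b7) ⊕ 74 = 0b ⊕ 74 = 7f
byte 1: (60 ⊕ 13) ⊕ 61 = 73 ⊕ 61 = 12
byte 2: (a7 ⊕ bb) ⊕ 72 = 1c ⊕ 72 = 6e
byte 3: (1c ⊕ 71) ⊕ 67 = 6d ⊕ 67 = 0a
byte 4: (8e ⊕ 98) ⊕ 65 = 16 ⊕ 65 = 73
byte 5: (b7 ⊕ 5e) ⊕ 74 = e9 ⊕ 74 = 9d
byte 6: (51 ⊕ 10) ⊕ 20 = 41 ⊕ 20 = 61
byte 7: (d1 ⊕ 93) ⊕ 74 = 42 ⊕ 74 = 36
byte 8: (59 ⊕ 3e) ⊕ 68 = 67 ⊕ 68 = 0f
byte 9: (98 ⊕ a7) ⊕ 65 = 3f ⊕ 65 = 5a
byte 10: (87 ⊕ a0) ⊕ 20 = 27 ⊕ 20 = 07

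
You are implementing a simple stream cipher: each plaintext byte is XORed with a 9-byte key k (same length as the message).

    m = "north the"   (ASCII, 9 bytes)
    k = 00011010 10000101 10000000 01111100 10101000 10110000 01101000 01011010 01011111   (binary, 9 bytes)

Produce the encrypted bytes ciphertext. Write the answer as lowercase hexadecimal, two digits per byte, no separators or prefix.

74eaf208c0901c323a

XOR is its own inverse, so applying the key byte-wise gives the result directly.
byte 0: 6e ^ 1a = 74
byte 1: 6f ^ 85 = ea
byte 2: 72 ^ 80 = f2
byte 3: 74 ^ 7c = 08
byte 4: 68 ^ a8 = c0
byte 5: 20 ^ b0 = 90
byte 6: 74 ^ 68 = 1c
byte 7: 68 ^ 5a = 32
byte 8: 65 ^ 5f = 3a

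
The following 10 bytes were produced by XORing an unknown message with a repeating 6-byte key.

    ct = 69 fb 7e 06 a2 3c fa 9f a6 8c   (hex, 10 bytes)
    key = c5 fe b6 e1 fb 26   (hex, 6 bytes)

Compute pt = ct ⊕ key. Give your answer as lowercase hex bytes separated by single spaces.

The 6-byte key repeats, so the effective keystream is c5 fe b6 e1 fb 26 c5 fe b6 e1.
byte 0: 69 ⊕ c5 = ac
byte 1: fb ⊕ fe = 05
byte 2: 7e ⊕ b6 = c8
byte 3: 06 ⊕ e1 = e7
byte 4: a2 ⊕ fb = 59
byte 5: 3c ⊕ 26 = 1a
byte 6: fa ⊕ c5 = 3f
byte 7: 9f ⊕ fe = 61
byte 8: a6 ⊕ b6 = 10
byte 9: 8c ⊕ e1 = 6d

ac 05 c8 e7 59 1a 3f 61 10 6d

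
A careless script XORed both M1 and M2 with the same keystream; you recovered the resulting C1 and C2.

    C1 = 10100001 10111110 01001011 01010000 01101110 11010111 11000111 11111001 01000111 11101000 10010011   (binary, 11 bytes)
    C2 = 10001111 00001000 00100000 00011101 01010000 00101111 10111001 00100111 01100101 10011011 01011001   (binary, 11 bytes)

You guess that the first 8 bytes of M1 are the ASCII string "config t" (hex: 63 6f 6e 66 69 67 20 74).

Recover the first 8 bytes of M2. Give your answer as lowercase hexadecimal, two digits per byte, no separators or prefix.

4dd9052b579f5eaa

First, C1 ⊕ C2 = (M1 ⊕ K) ⊕ (M2 ⊕ K) = M1 ⊕ M2, so the key drops out. Then M2 = (M1 ⊕ M2) ⊕ M1 over the first 8 bytes.
byte 0: (a1 ^ 8f) ^ 63 = 2e ^ 63 = 4d
byte 1: (be ^ 08) ^ 6f = b6 ^ 6f = d9
byte 2: (4b ^ 20) ^ 6e = 6b ^ 6e = 05
byte 3: (50 ^ 1d) ^ 66 = 4d ^ 66 = 2b
byte 4: (6e ^ 50) ^ 69 = 3e ^ 69 = 57
byte 5: (d7 ^ 2f) ^ 67 = f8 ^ 67 = 9f
byte 6: (c7 ^ b9) ^ 20 = 7e ^ 20 = 5e
byte 7: (f9 ^ 27) ^ 74 = de ^ 74 = aa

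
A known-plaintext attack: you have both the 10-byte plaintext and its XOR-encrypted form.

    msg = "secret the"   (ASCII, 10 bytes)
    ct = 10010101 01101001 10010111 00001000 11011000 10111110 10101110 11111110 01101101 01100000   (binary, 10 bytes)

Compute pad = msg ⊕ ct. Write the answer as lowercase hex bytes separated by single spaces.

e6 0c f4 7a bd ca 8e 8a 05 05

Since ct = msg ⊕ pad, XORing both sides with msg gives pad = msg ⊕ ct.
byte 0: 73 xor 95 = e6
byte 1: 65 xor 69 = 0c
byte 2: 63 xor 97 = f4
byte 3: 72 xor 08 = 7a
byte 4: 65 xor d8 = bd
byte 5: 74 xor be = ca
byte 6: 20 xor ae = 8e
byte 7: 74 xor fe = 8a
byte 8: 68 xor 6d = 05
byte 9: 65 xor 60 = 05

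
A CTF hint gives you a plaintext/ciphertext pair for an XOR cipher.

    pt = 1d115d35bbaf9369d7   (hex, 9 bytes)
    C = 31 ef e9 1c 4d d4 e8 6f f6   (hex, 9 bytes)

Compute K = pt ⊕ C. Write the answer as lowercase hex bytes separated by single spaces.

Since C = pt ⊕ K, XORing both sides with pt gives K = pt ⊕ C.
byte 0: 1d ⊕ 31 = 2c
byte 1: 11 ⊕ ef = fe
byte 2: 5d ⊕ e9 = b4
byte 3: 35 ⊕ 1c = 29
byte 4: bb ⊕ 4d = f6
byte 5: af ⊕ d4 = 7b
byte 6: 93 ⊕ e8 = 7b
byte 7: 69 ⊕ 6f = 06
byte 8: d7 ⊕ f6 = 21

2c fe b4 29 f6 7b 7b 06 21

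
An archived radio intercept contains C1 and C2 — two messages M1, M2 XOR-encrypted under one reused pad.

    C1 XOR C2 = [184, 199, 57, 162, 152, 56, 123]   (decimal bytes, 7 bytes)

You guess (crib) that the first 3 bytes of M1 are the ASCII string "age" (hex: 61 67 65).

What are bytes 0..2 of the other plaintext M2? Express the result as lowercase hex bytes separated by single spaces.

Since C1 ⊕ C2 = M1 ⊕ M2, XORing with the guessed M1 bytes yields the corresponding M2 bytes: M2 = (C1 ⊕ C2) ⊕ M1.
b8 ⊕ 61 = d9
c7 ⊕ 67 = a0
39 ⊕ 65 = 5c

d9 a0 5c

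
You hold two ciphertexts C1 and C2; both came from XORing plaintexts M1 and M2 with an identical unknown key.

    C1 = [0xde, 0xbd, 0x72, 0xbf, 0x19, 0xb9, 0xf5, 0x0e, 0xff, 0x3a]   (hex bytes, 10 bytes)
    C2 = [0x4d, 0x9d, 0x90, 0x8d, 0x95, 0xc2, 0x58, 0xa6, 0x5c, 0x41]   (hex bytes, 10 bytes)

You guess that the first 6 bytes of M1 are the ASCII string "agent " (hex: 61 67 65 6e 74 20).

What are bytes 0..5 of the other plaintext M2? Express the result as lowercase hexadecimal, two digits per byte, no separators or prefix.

f247875cf85b

First, C1 ⊕ C2 = (M1 ⊕ K) ⊕ (M2 ⊕ K) = M1 ⊕ M2, so the key drops out. Then M2 = (M1 ⊕ M2) ⊕ M1 over the first 6 bytes.
byte 0: (de ^ 4d) ^ 61 = 93 ^ 61 = f2
byte 1: (bd ^ 9d) ^ 67 = 20 ^ 67 = 47
byte 2: (72 ^ 90) ^ 65 = e2 ^ 65 = 87
byte 3: (bf ^ 8d) ^ 6e = 32 ^ 6e = 5c
byte 4: (19 ^ 95) ^ 74 = 8c ^ 74 = f8
byte 5: (b9 ^ c2) ^ 20 = 7b ^ 20 = 5b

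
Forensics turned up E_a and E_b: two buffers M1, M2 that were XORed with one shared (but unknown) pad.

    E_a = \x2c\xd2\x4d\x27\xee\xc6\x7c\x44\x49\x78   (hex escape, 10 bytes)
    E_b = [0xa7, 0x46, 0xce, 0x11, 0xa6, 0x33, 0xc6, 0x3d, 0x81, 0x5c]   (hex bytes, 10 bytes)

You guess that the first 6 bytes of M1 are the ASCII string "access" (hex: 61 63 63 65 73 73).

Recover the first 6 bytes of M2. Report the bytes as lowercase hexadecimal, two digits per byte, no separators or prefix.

First, E_a ⊕ E_b = (M1 ⊕ K) ⊕ (M2 ⊕ K) = M1 ⊕ M2, so the key drops out. Then M2 = (M1 ⊕ M2) ⊕ M1 over the first 6 bytes.
byte 0: (2c ^ a7) ^ 61 = 8b ^ 61 = ea
byte 1: (d2 ^ 46) ^ 63 = 94 ^ 63 = f7
byte 2: (4d ^ ce) ^ 63 = 83 ^ 63 = e0
byte 3: (27 ^ 11) ^ 65 = 36 ^ 65 = 53
byte 4: (ee ^ a6) ^ 73 = 48 ^ 73 = 3b
byte 5: (c6 ^ 33) ^ 73 = f5 ^ 73 = 86

eaf7e0533b86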